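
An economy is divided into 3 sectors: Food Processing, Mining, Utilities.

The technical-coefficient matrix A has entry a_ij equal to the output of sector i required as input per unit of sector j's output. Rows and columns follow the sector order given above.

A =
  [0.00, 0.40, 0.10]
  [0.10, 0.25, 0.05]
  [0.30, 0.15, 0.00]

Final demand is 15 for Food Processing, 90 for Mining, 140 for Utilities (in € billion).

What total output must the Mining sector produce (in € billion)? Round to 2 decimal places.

x_M = 144.87

I − A =
  [   1.00    -0.40    -0.10]
  [  -0.10     0.75    -0.05]
  [  -0.30    -0.15     1.00]
Cofactors of I−A, C_ij = (−1)^(i+j)·(minor ij) (rows/columns in the sector order above):
  C_11 = (0.75)(1.00) − (-0.05)(-0.15) = 0.7425
  C_12 = −[(-0.10)(1.00) − (-0.05)(-0.30)] = 0.1150
  C_13 = (-0.10)(-0.15) − (0.75)(-0.30) = 0.2400
  C_21 = −[(-0.40)(1.00) − (-0.10)(-0.15)] = 0.4150
  C_22 = (1.00)(1.00) − (-0.10)(-0.30) = 0.9700
  C_23 = −[(1.00)(-0.15) − (-0.40)(-0.30)] = 0.2700
  C_31 = (-0.40)(-0.05) − (-0.10)(0.75) = 0.0950
  C_32 = −[(1.00)(-0.05) − (-0.10)(-0.10)] = 0.0600
  C_33 = (1.00)(0.75) − (-0.40)(-0.10) = 0.7100
det(I−A) = Σ_j (I−A)_1j·C_1j = (1.00)(0.7425) + (-0.40)(0.1150) + (-0.10)(0.2400) = 0.6725
adj(I−A) = Cᵀ =
  [ 0.7425   0.4150   0.0950]
  [ 0.1150   0.9700   0.0600]
  [ 0.2400   0.2700   0.7100]
(I − A)⁻¹ = adj(I−A) / det(I−A) ≈
  [   1.1041     0.6171     0.1413]
  [   0.1710     1.4424     0.0892]
  [   0.3569     0.4015     1.0558]
x = (I − A)⁻¹ d = adj(I−A)·d / det(I−A), with det(I−A) = 0.6725:
  x_F = (0.7425·15 + 0.4150·90 + 0.0950·140) / 0.6725 = 61.7875 / 0.6725 ≈ 91.88
  x_M = (0.1150·15 + 0.9700·90 + 0.0600·140) / 0.6725 = 97.425 / 0.6725 ≈ 144.87
  x_U = (0.2400·15 + 0.2700·90 + 0.7100·140) / 0.6725 = 127.30 / 0.6725 ≈ 189.29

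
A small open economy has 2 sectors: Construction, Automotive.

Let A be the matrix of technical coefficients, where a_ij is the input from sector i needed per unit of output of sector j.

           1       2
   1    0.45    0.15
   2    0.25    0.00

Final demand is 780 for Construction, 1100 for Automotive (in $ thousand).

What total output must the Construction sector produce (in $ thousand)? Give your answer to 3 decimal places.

x_1 = 1843.902

I − A =
  [   0.55    -0.15]
  [  -0.25     1.00]
det(I−A) = (0.55)(1.00) − (-0.15)(-0.25) = 0.5125
adj(I−A) = [[1.00, 0.15], [0.25, 0.55]]
(I − A)⁻¹ = adj(I−A) / det(I−A) ≈
  [   1.9512     0.2927]
  [   0.4878     1.0732]
x = (I − A)⁻¹ d = adj(I−A)·d / det(I−A), with det(I−A) = 0.5125:
  x_1 = (1.00·780 + 0.15·1100) / 0.5125 = 945.00 / 0.5125 ≈ 1843.902
  x_2 = (0.25·780 + 0.55·1100) / 0.5125 = 800.00 / 0.5125 ≈ 1560.976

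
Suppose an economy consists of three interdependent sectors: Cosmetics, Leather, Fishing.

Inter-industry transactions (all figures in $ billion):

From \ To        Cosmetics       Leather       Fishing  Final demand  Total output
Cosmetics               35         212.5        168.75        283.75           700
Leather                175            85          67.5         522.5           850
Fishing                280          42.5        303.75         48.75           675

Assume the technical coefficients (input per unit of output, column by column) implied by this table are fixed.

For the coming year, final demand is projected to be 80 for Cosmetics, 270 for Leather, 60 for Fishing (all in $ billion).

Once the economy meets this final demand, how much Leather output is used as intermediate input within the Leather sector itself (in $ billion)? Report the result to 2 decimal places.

Technical coefficients a_ij = z_ij / X_j:
  a_11 = 35/700 = 0.05, a_21 = 175/700 = 0.25, a_31 = 280/700 = 0.40
  a_12 = 212.5/850 = 0.25, a_22 = 85/850 = 0.10, a_32 = 42.5/850 = 0.05
  a_13 = 168.75/675 = 0.25, a_23 = 67.5/675 = 0.10, a_33 = 303.75/675 = 0.45
I − A =
  [   0.95    -0.25    -0.25]
  [  -0.25     0.90    -0.10]
  [  -0.40    -0.05     0.55]
Cofactors of I−A, C_ij = (−1)^(i+j)·(minor ij) (rows/columns in the sector order above):
  C_11 = (0.90)(0.55) − (-0.10)(-0.05) = 0.4900
  C_12 = −[(-0.25)(0.55) − (-0.10)(-0.40)] = 0.1775
  C_13 = (-0.25)(-0.05) − (0.90)(-0.40) = 0.3725
  C_21 = −[(-0.25)(0.55) − (-0.25)(-0.05)] = 0.1500
  C_22 = (0.95)(0.55) − (-0.25)(-0.40) = 0.4225
  C_23 = −[(0.95)(-0.05) − (-0.25)(-0.40)] = 0.1475
  C_31 = (-0.25)(-0.10) − (-0.25)(0.90) = 0.2500
  C_32 = −[(0.95)(-0.10) − (-0.25)(-0.25)] = 0.1575
  C_33 = (0.95)(0.90) − (-0.25)(-0.25) = 0.7925
det(I−A) = Σ_j (I−A)_1j·C_1j = (0.95)(0.4900) + (-0.25)(0.1775) + (-0.25)(0.3725) = 0.3280
adj(I−A) = Cᵀ =
  [ 0.4900   0.1500   0.2500]
  [ 0.1775   0.4225   0.1575]
  [ 0.3725   0.1475   0.7925]
(I − A)⁻¹ = adj(I−A) / det(I−A) ≈
  [   1.4939     0.4573     0.7622]
  [   0.5412     1.2881     0.4802]
  [   1.1357     0.4497     2.4162]
First solve x = (I − A)⁻¹ d = adj(I−A)·d / det(I−A); in particular x_2 = (0.1775·80 + 0.4225·270 + 0.1575·60) / 0.3280 = 137.725 / 0.3280 ≈ 419.8933.
Intermediate flow from 2 to 2: z_22 = a_22 · x_2 = 0.10 × 137.725 / 0.3280 = 13.7725 / 0.3280 ≈ 41.99.

z_22 = 41.99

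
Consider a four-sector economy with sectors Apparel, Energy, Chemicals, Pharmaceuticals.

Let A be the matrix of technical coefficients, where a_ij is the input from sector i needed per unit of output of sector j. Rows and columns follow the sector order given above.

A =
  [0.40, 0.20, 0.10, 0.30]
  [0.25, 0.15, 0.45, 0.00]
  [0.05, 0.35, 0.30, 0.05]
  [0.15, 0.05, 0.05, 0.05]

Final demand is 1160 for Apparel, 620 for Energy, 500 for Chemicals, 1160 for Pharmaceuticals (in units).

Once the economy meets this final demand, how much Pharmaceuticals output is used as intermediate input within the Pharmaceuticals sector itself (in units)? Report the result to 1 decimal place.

z_44 = 118.4

I − A =
  [   0.60    -0.20    -0.10    -0.30]
  [  -0.25     0.85    -0.45     0.00]
  [  -0.05    -0.35     0.70    -0.05]
  [  -0.15    -0.05    -0.05     0.95]
Compute the cofactors C_ij = (−1)^(i+j)·(3×3 minor ij) of I−A; the adjugate is their transpose:
adj(I−A) = Cᵀ =
  [ 0.412375   0.181750   0.185750   0.140000]
  [ 0.190375   0.359750   0.263750   0.074000]
  [ 0.130500   0.197000   0.395000   0.062000]
  [ 0.082000   0.058000   0.064000   0.210000]
det(I−A) = Σ_j (I−A)_1j·C_1j = (0.60)(0.412375) + (-0.20)(0.190375) + (-0.10)(0.130500) + (-0.30)(0.082000) = 0.1717
(I − A)⁻¹ = adj(I−A) / det(I−A) ≈
  [   2.4017     1.0585     1.0818     0.8154]
  [   1.1088     2.0952     1.5361     0.4310]
  [   0.7600     1.1474     2.3005     0.3611]
  [   0.4776     0.3378     0.3727     1.2231]
First solve x = (I − A)⁻¹ d = adj(I−A)·d / det(I−A); in particular x_4 = (0.082000·1160 + 0.058000·620 + 0.064000·500 + 0.210000·1160) / 0.1717 = 406.68 / 0.1717 ≈ 2368.550.
Intermediate flow from 4 to 4: z_44 = a_44 · x_4 = 0.05 × 406.68 / 0.1717 = 20.334 / 0.1717 ≈ 118.4.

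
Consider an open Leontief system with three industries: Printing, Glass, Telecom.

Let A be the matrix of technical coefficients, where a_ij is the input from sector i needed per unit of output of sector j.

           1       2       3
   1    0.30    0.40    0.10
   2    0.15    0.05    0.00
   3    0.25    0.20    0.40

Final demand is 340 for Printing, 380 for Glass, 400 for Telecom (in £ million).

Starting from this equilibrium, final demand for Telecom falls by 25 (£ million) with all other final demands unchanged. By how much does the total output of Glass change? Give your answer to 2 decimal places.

I − A =
  [   0.70    -0.40    -0.10]
  [  -0.15     0.95     0.00]
  [  -0.25    -0.20     0.60]
Cofactors of I−A, C_ij = (−1)^(i+j)·(minor ij) (rows/columns in the sector order above):
  C_11 = (0.95)(0.60) − (0.00)(-0.20) = 0.5700
  C_12 = −[(-0.15)(0.60) − (0.00)(-0.25)] = 0.0900
  C_13 = (-0.15)(-0.20) − (0.95)(-0.25) = 0.2675
  C_21 = −[(-0.40)(0.60) − (-0.10)(-0.20)] = 0.2600
  C_22 = (0.70)(0.60) − (-0.10)(-0.25) = 0.3950
  C_23 = −[(0.70)(-0.20) − (-0.40)(-0.25)] = 0.2400
  C_31 = (-0.40)(0.00) − (-0.10)(0.95) = 0.0950
  C_32 = −[(0.70)(0.00) − (-0.10)(-0.15)] = 0.0150
  C_33 = (0.70)(0.95) − (-0.40)(-0.15) = 0.6050
det(I−A) = Σ_j (I−A)_1j·C_1j = (0.70)(0.5700) + (-0.40)(0.0900) + (-0.10)(0.2675) = 0.33625
adj(I−A) = Cᵀ =
  [ 0.5700   0.2600   0.0950]
  [ 0.0900   0.3950   0.0150]
  [ 0.2675   0.2400   0.6050]
(I − A)⁻¹ = adj(I−A) / det(I−A) ≈
  [   1.6952     0.7732     0.2825]
  [   0.2677     1.1747     0.0446]
  [   0.7955     0.7138     1.7993]
Δx = (I − A)⁻¹ Δd with Δd having -25 in the Telecom component and 0 elsewhere.
So Δx_2 = L_23 · (-25), where L_23 = adj(I−A)_23 / det(I−A) = 0.0150 / 0.33625.
Δx_2 = 0.0150 × (-25) / 0.33625 = -0.375 / 0.33625 ≈ -1.12.

Δx_2 = -1.12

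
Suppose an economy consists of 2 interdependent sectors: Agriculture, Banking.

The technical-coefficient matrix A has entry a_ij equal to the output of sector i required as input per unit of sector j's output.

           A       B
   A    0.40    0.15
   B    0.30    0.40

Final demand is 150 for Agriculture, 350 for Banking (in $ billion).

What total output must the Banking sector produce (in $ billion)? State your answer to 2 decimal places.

x_B = 809.52

I − A =
  [   0.60    -0.15]
  [  -0.30     0.60]
det(I−A) = (0.60)(0.60) − (-0.15)(-0.30) = 0.3150
adj(I−A) = [[0.60, 0.15], [0.30, 0.60]]
(I − A)⁻¹ = adj(I−A) / det(I−A) ≈
  [   1.9048     0.4762]
  [   0.9524     1.9048]
x = (I − A)⁻¹ d = adj(I−A)·d / det(I−A), with det(I−A) = 0.3150:
  x_A = (0.60·150 + 0.15·350) / 0.3150 = 142.50 / 0.3150 ≈ 452.38
  x_B = (0.30·150 + 0.60·350) / 0.3150 = 255.00 / 0.3150 ≈ 809.52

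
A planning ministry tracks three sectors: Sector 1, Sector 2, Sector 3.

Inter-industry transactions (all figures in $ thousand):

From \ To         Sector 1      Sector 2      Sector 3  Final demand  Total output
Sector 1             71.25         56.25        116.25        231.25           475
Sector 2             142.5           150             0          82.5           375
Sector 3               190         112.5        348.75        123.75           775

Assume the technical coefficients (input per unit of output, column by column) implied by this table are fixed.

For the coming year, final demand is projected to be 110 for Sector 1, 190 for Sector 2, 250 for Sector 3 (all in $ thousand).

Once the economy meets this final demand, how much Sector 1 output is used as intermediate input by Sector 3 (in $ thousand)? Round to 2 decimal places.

z_13 = 154.47

Technical coefficients a_ij = z_ij / X_j:
  a_11 = 71.25/475 = 0.15, a_21 = 142.5/475 = 0.30, a_31 = 190/475 = 0.40
  a_12 = 56.25/375 = 0.15, a_22 = 150/375 = 0.40, a_32 = 112.5/375 = 0.30
  a_13 = 116.25/775 = 0.15, a_23 = 0/775 = 0.00, a_33 = 348.75/775 = 0.45
I − A =
  [   0.85    -0.15    -0.15]
  [  -0.30     0.60     0.00]
  [  -0.40    -0.30     0.55]
Cofactors of I−A, C_ij = (−1)^(i+j)·(minor ij) (rows/columns in the sector order above):
  C_11 = (0.60)(0.55) − (0.00)(-0.30) = 0.3300
  C_12 = −[(-0.30)(0.55) − (0.00)(-0.40)] = 0.1650
  C_13 = (-0.30)(-0.30) − (0.60)(-0.40) = 0.3300
  C_21 = −[(-0.15)(0.55) − (-0.15)(-0.30)] = 0.1275
  C_22 = (0.85)(0.55) − (-0.15)(-0.40) = 0.4075
  C_23 = −[(0.85)(-0.30) − (-0.15)(-0.40)] = 0.3150
  C_31 = (-0.15)(0.00) − (-0.15)(0.60) = 0.0900
  C_32 = −[(0.85)(0.00) − (-0.15)(-0.30)] = 0.0450
  C_33 = (0.85)(0.60) − (-0.15)(-0.30) = 0.4650
det(I−A) = Σ_j (I−A)_1j·C_1j = (0.85)(0.3300) + (-0.15)(0.1650) + (-0.15)(0.3300) = 0.20625
adj(I−A) = Cᵀ =
  [ 0.3300   0.1275   0.0900]
  [ 0.1650   0.4075   0.0450]
  [ 0.3300   0.3150   0.4650]
(I − A)⁻¹ = adj(I−A) / det(I−A) ≈
  [   1.6000     0.6182     0.4364]
  [   0.8000     1.9758     0.2182]
  [   1.6000     1.5273     2.2545]
First solve x = (I − A)⁻¹ d = adj(I−A)·d / det(I−A); in particular x_3 = (0.3300·110 + 0.3150·190 + 0.4650·250) / 0.20625 = 212.40 / 0.20625 ≈ 1029.8182.
Intermediate flow from 1 to 3: z_13 = a_13 · x_3 = 0.15 × 212.40 / 0.20625 = 31.86 / 0.20625 ≈ 154.47.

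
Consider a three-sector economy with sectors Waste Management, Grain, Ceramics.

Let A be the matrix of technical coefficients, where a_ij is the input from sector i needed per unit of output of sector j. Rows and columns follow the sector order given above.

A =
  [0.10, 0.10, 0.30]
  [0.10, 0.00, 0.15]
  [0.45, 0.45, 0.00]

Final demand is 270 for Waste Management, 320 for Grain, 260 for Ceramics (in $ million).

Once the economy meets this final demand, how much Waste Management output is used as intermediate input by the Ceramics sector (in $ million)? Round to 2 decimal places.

z_13 = 226.58

I − A =
  [   0.90    -0.10    -0.30]
  [  -0.10     1.00    -0.15]
  [  -0.45    -0.45     1.00]
Cofactors of I−A, C_ij = (−1)^(i+j)·(minor ij) (rows/columns in the sector order above):
  C_11 = (1.00)(1.00) − (-0.15)(-0.45) = 0.9325
  C_12 = −[(-0.10)(1.00) − (-0.15)(-0.45)] = 0.1675
  C_13 = (-0.10)(-0.45) − (1.00)(-0.45) = 0.4950
  C_21 = −[(-0.10)(1.00) − (-0.30)(-0.45)] = 0.2350
  C_22 = (0.90)(1.00) − (-0.30)(-0.45) = 0.7650
  C_23 = −[(0.90)(-0.45) − (-0.10)(-0.45)] = 0.4500
  C_31 = (-0.10)(-0.15) − (-0.30)(1.00) = 0.3150
  C_32 = −[(0.90)(-0.15) − (-0.30)(-0.10)] = 0.1650
  C_33 = (0.90)(1.00) − (-0.10)(-0.10) = 0.8900
det(I−A) = Σ_j (I−A)_1j·C_1j = (0.90)(0.9325) + (-0.10)(0.1675) + (-0.30)(0.4950) = 0.6740
adj(I−A) = Cᵀ =
  [ 0.9325   0.2350   0.3150]
  [ 0.1675   0.7650   0.1650]
  [ 0.4950   0.4500   0.8900]
(I − A)⁻¹ = adj(I−A) / det(I−A) ≈
  [   1.3835     0.3487     0.4674]
  [   0.2485     1.1350     0.2448]
  [   0.7344     0.6677     1.3205]
First solve x = (I − A)⁻¹ d = adj(I−A)·d / det(I−A); in particular x_3 = (0.4950·270 + 0.4500·320 + 0.8900·260) / 0.6740 = 509.05 / 0.6740 ≈ 755.2671.
Intermediate flow from 1 to 3: z_13 = a_13 · x_3 = 0.30 × 509.05 / 0.6740 = 152.715 / 0.6740 ≈ 226.58.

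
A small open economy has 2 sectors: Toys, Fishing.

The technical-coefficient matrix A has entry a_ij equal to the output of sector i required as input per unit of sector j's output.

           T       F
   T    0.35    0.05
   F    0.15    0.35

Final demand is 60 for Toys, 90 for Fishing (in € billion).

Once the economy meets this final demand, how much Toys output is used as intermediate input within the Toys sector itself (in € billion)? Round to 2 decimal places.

I − A =
  [   0.65    -0.05]
  [  -0.15     0.65]
det(I−A) = (0.65)(0.65) − (-0.05)(-0.15) = 0.4150
adj(I−A) = [[0.65, 0.05], [0.15, 0.65]]
(I − A)⁻¹ = adj(I−A) / det(I−A) ≈
  [   1.5663     0.1205]
  [   0.3614     1.5663]
First solve x = (I − A)⁻¹ d = adj(I−A)·d / det(I−A); in particular x_T = (0.65·60 + 0.05·90) / 0.4150 = 43.50 / 0.4150 ≈ 104.8193.
Intermediate flow from T to T: z_TT = a_TT · x_T = 0.35 × 43.50 / 0.4150 = 15.225 / 0.4150 ≈ 36.69.

z_TT = 36.69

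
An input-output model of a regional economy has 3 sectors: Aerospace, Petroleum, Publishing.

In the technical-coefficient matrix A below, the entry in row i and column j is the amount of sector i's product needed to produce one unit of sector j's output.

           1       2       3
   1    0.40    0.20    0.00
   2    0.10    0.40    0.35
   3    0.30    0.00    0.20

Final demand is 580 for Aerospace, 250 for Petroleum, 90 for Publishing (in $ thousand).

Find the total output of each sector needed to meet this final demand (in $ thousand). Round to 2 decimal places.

I − A =
  [   0.60    -0.20     0.00]
  [  -0.10     0.60    -0.35]
  [  -0.30     0.00     0.80]
Cofactors of I−A, C_ij = (−1)^(i+j)·(minor ij) (rows/columns in the sector order above):
  C_11 = (0.60)(0.80) − (-0.35)(0.00) = 0.4800
  C_12 = −[(-0.10)(0.80) − (-0.35)(-0.30)] = 0.1850
  C_13 = (-0.10)(0.00) − (0.60)(-0.30) = 0.1800
  C_21 = −[(-0.20)(0.80) − (0.00)(0.00)] = 0.1600
  C_22 = (0.60)(0.80) − (0.00)(-0.30) = 0.4800
  C_23 = −[(0.60)(0.00) − (-0.20)(-0.30)] = 0.0600
  C_31 = (-0.20)(-0.35) − (0.00)(0.60) = 0.0700
  C_32 = −[(0.60)(-0.35) − (0.00)(-0.10)] = 0.2100
  C_33 = (0.60)(0.60) − (-0.20)(-0.10) = 0.3400
det(I−A) = Σ_j (I−A)_1j·C_1j = (0.60)(0.4800) + (-0.20)(0.1850) + (0.00)(0.1800) = 0.2510
adj(I−A) = Cᵀ =
  [ 0.4800   0.1600   0.0700]
  [ 0.1850   0.4800   0.2100]
  [ 0.1800   0.0600   0.3400]
(I − A)⁻¹ = adj(I−A) / det(I−A) ≈
  [   1.9124     0.6375     0.2789]
  [   0.7371     1.9124     0.8367]
  [   0.7171     0.2390     1.3546]
x = (I − A)⁻¹ d = adj(I−A)·d / det(I−A), with det(I−A) = 0.2510:
  x_1 = (0.4800·580 + 0.1600·250 + 0.0700·90) / 0.2510 = 324.70 / 0.2510 ≈ 1293.63
  x_2 = (0.1850·580 + 0.4800·250 + 0.2100·90) / 0.2510 = 246.20 / 0.2510 ≈ 980.88
  x_3 = (0.1800·580 + 0.0600·250 + 0.3400·90) / 0.2510 = 150.00 / 0.2510 ≈ 597.61

x_1 = 1293.63, x_2 = 980.88, x_3 = 597.61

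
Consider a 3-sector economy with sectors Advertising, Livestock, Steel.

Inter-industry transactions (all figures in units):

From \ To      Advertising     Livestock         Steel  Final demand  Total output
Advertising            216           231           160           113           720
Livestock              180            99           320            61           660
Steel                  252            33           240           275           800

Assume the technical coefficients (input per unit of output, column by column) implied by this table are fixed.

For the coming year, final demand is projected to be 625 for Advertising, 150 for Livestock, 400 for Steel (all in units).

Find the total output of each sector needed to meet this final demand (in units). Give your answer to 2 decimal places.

Technical coefficients a_ij = z_ij / X_j:
  a_11 = 216/720 = 0.30, a_21 = 180/720 = 0.25, a_31 = 252/720 = 0.35
  a_12 = 231/660 = 0.35, a_22 = 99/660 = 0.15, a_32 = 33/660 = 0.05
  a_13 = 160/800 = 0.20, a_23 = 320/800 = 0.40, a_33 = 240/800 = 0.30
I − A =
  [   0.70    -0.35    -0.20]
  [  -0.25     0.85    -0.40]
  [  -0.35    -0.05     0.70]
Cofactors of I−A, C_ij = (−1)^(i+j)·(minor ij) (rows/columns in the sector order above):
  C_11 = (0.85)(0.70) − (-0.40)(-0.05) = 0.5750
  C_12 = −[(-0.25)(0.70) − (-0.40)(-0.35)] = 0.3150
  C_13 = (-0.25)(-0.05) − (0.85)(-0.35) = 0.3100
  C_21 = −[(-0.35)(0.70) − (-0.20)(-0.05)] = 0.2550
  C_22 = (0.70)(0.70) − (-0.20)(-0.35) = 0.4200
  C_23 = −[(0.70)(-0.05) − (-0.35)(-0.35)] = 0.1575
  C_31 = (-0.35)(-0.40) − (-0.20)(0.85) = 0.3100
  C_32 = −[(0.70)(-0.40) − (-0.20)(-0.25)] = 0.3300
  C_33 = (0.70)(0.85) − (-0.35)(-0.25) = 0.5075
det(I−A) = Σ_j (I−A)_1j·C_1j = (0.70)(0.5750) + (-0.35)(0.3150) + (-0.20)(0.3100) = 0.23025
adj(I−A) = Cᵀ =
  [ 0.5750   0.2550   0.3100]
  [ 0.3150   0.4200   0.3300]
  [ 0.3100   0.1575   0.5075]
(I − A)⁻¹ = adj(I−A) / det(I−A) ≈
  [   2.4973     1.1075     1.3464]
  [   1.3681     1.8241     1.4332]
  [   1.3464     0.6840     2.2041]
x = (I − A)⁻¹ d = adj(I−A)·d / det(I−A), with det(I−A) = 0.23025:
  x_1 = (0.5750·625 + 0.2550·150 + 0.3100·400) / 0.23025 = 521.625 / 0.23025 ≈ 2265.47
  x_2 = (0.3150·625 + 0.4200·150 + 0.3300·400) / 0.23025 = 391.875 / 0.23025 ≈ 1701.95
  x_3 = (0.3100·625 + 0.1575·150 + 0.5075·400) / 0.23025 = 420.375 / 0.23025 ≈ 1825.73

x_1 = 2265.47, x_2 = 1701.95, x_3 = 1825.73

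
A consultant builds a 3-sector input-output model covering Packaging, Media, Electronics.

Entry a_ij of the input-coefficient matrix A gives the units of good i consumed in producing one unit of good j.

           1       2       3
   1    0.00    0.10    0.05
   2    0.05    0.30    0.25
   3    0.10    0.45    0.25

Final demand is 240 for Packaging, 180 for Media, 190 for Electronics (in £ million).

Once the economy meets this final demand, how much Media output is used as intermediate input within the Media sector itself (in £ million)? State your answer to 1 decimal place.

z_22 = 147.2

I − A =
  [   1.00    -0.10    -0.05]
  [  -0.05     0.70    -0.25]
  [  -0.10    -0.45     0.75]
Cofactors of I−A, C_ij = (−1)^(i+j)·(minor ij) (rows/columns in the sector order above):
  C_11 = (0.70)(0.75) − (-0.25)(-0.45) = 0.4125
  C_12 = −[(-0.05)(0.75) − (-0.25)(-0.10)] = 0.0625
  C_13 = (-0.05)(-0.45) − (0.70)(-0.10) = 0.0925
  C_21 = −[(-0.10)(0.75) − (-0.05)(-0.45)] = 0.0975
  C_22 = (1.00)(0.75) − (-0.05)(-0.10) = 0.7450
  C_23 = −[(1.00)(-0.45) − (-0.10)(-0.10)] = 0.4600
  C_31 = (-0.10)(-0.25) − (-0.05)(0.70) = 0.0600
  C_32 = −[(1.00)(-0.25) − (-0.05)(-0.05)] = 0.2525
  C_33 = (1.00)(0.70) − (-0.10)(-0.05) = 0.6950
det(I−A) = Σ_j (I−A)_1j·C_1j = (1.00)(0.4125) + (-0.10)(0.0625) + (-0.05)(0.0925) = 0.401625
adj(I−A) = Cᵀ =
  [ 0.4125   0.0975   0.0600]
  [ 0.0625   0.7450   0.2525]
  [ 0.0925   0.4600   0.6950]
(I − A)⁻¹ = adj(I−A) / det(I−A) ≈
  [   1.0271     0.2428     0.1494]
  [   0.1556     1.8550     0.6287]
  [   0.2303     1.1453     1.7305]
First solve x = (I − A)⁻¹ d = adj(I−A)·d / det(I−A); in particular x_2 = (0.0625·240 + 0.7450·180 + 0.2525·190) / 0.401625 = 197.075 / 0.401625 ≈ 490.694.
Intermediate flow from 2 to 2: z_22 = a_22 · x_2 = 0.30 × 197.075 / 0.401625 = 59.1225 / 0.401625 ≈ 147.2.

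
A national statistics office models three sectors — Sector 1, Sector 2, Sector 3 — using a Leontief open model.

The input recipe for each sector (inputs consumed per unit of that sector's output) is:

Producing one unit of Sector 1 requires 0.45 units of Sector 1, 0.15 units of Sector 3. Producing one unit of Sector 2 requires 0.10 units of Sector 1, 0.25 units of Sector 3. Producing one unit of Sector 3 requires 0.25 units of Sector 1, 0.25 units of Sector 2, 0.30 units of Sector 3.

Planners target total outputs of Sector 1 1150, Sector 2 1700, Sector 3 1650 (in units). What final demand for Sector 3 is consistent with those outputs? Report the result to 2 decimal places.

d_3 = 557.50

I − A =
  [   0.55    -0.10    -0.25]
  [   0.00     1.00    -0.25]
  [  -0.15    -0.25     0.70]
d = (I − A) x:
  d_1 = (+0.55)·1150 + (-0.10)·1700 + (-0.25)·1650 = 50.00
  d_2 = (+0.00)·1150 + (+1.00)·1700 + (-0.25)·1650 = 1287.50
  d_3 = (-0.15)·1150 + (-0.25)·1700 + (+0.70)·1650 = 557.50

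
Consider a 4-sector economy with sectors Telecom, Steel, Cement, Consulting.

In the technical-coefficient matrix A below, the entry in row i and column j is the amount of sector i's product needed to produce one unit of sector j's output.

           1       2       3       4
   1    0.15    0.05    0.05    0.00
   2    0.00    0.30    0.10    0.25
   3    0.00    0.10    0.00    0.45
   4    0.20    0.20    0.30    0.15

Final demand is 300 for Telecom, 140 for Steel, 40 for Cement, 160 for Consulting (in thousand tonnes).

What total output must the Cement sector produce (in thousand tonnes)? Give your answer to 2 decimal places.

I − A =
  [   0.85    -0.05    -0.05     0.00]
  [   0.00     0.70    -0.10    -0.25]
  [   0.00    -0.10     1.00    -0.45]
  [  -0.20    -0.20    -0.30     0.85]
Compute the cofactors C_ij = (−1)^(i+j)·(3×3 minor ij) of I−A; the adjugate is their transpose:
adj(I−A) = Cᵀ =
  [ 0.42550   0.04450   0.03525   0.03175]
  [ 0.05900   0.60325   0.13850   0.25075]
  [ 0.06800   0.15325   0.46075   0.28900]
  [ 0.13800   0.20650   0.20350   0.58650]
det(I−A) = Σ_j (I−A)_1j·C_1j = (0.85)(0.42550) + (-0.05)(0.05900) + (-0.05)(0.06800) + (0.00)(0.13800) = 0.355325
(I − A)⁻¹ = adj(I−A) / det(I−A) ≈
  [   1.1975     0.1252     0.0992     0.0894]
  [   0.1660     1.6977     0.3898     0.7057]
  [   0.1914     0.4313     1.2967     0.8133]
  [   0.3884     0.5812     0.5727     1.6506]
x = (I − A)⁻¹ d = adj(I−A)·d / det(I−A), with det(I−A) = 0.355325:
  x_1 = (0.42550·300 + 0.04450·140 + 0.03525·40 + 0.03175·160) / 0.355325 = 140.37 / 0.355325 ≈ 395.05
  x_2 = (0.05900·300 + 0.60325·140 + 0.13850·40 + 0.25075·160) / 0.355325 = 147.815 / 0.355325 ≈ 416.00
  x_3 = (0.06800·300 + 0.15325·140 + 0.46075·40 + 0.28900·160) / 0.355325 = 106.525 / 0.355325 ≈ 299.80
  x_4 = (0.13800·300 + 0.20650·140 + 0.20350·40 + 0.58650·160) / 0.355325 = 172.29 / 0.355325 ≈ 484.88

x_3 = 299.80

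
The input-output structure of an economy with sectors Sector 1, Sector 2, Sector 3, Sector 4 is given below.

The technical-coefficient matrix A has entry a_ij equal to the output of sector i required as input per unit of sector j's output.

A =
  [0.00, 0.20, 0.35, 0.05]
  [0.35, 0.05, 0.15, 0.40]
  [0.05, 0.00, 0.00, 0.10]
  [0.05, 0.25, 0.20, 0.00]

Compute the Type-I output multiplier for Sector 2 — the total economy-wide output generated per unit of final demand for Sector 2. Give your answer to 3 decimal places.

I − A =
  [   1.00    -0.20    -0.35    -0.05]
  [  -0.35     0.95    -0.15    -0.40]
  [  -0.05     0.00     1.00    -0.10]
  [  -0.05    -0.25    -0.20     1.00]
Compute the cofactors C_ij = (−1)^(i+j)·(3×3 minor ij) of I−A; the adjugate is their transpose:
adj(I−A) = Cᵀ =
  [ 0.827250   0.217250   0.354875   0.163750]
  [ 0.375250   0.957750   0.362625   0.438125]
  [ 0.056000   0.036625   0.769250   0.094375]
  [ 0.146375   0.257625   0.262250   0.861875]
det(I−A) = Σ_j (I−A)_1j·C_1j = (1.00)(0.827250) + (-0.20)(0.375250) + (-0.35)(0.056000) + (-0.05)(0.146375) = 0.72528125
(I − A)⁻¹ = adj(I−A) / det(I−A) ≈
  [   1.1406     0.2995     0.4893     0.2258]
  [   0.5174     1.3205     0.5000     0.6041]
  [   0.0772     0.0505     1.0606     0.1301]
  [   0.2018     0.3552     0.3616     1.1883]
The output multiplier for sector j is the column-j sum of the Leontief inverse (I − A)⁻¹ = adj(I−A) / det(I−A).
Column 2 of adj(I−A): (0.217250, 0.957750, 0.036625, 0.257625); det(I−A) = 0.72528125.
m_2 = (0.217250 + 0.957750 + 0.036625 + 0.257625) / 0.72528125 = 1.46925 / 0.72528125 ≈ 2.026.

m_2 = 2.026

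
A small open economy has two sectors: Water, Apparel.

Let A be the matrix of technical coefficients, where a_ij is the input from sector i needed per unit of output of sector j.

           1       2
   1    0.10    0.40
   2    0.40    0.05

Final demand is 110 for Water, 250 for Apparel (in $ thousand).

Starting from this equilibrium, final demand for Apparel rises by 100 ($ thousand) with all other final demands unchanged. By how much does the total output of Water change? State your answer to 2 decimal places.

Δx_1 = 57.55

I − A =
  [   0.90    -0.40]
  [  -0.40     0.95]
det(I−A) = (0.90)(0.95) − (-0.40)(-0.40) = 0.6950
adj(I−A) = [[0.95, 0.40], [0.40, 0.90]]
(I − A)⁻¹ = adj(I−A) / det(I−A) ≈
  [   1.3669     0.5755]
  [   0.5755     1.2950]
Δx = (I − A)⁻¹ Δd with Δd having +100 in the Apparel component and 0 elsewhere.
So Δx_1 = L_12 · (+100), where L_12 = adj(I−A)_12 / det(I−A) = 0.40 / 0.6950.
Δx_1 = 0.40 × (+100) / 0.6950 = 40.00 / 0.6950 ≈ 57.55.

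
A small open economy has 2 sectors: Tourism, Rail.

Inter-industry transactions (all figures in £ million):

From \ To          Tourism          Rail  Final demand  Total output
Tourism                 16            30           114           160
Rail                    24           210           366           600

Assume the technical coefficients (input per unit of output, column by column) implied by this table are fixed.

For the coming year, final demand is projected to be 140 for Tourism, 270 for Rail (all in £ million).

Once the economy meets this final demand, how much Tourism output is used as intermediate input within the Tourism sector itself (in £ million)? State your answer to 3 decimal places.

Technical coefficients a_ij = z_ij / X_j:
  a_TT = 16/160 = 0.10, a_RT = 24/160 = 0.15
  a_TR = 30/600 = 0.05, a_RR = 210/600 = 0.35
I − A =
  [   0.90    -0.05]
  [  -0.15     0.65]
det(I−A) = (0.90)(0.65) − (-0.05)(-0.15) = 0.5775
adj(I−A) = [[0.65, 0.05], [0.15, 0.90]]
(I − A)⁻¹ = adj(I−A) / det(I−A) ≈
  [   1.1255     0.0866]
  [   0.2597     1.5584]
First solve x = (I − A)⁻¹ d = adj(I−A)·d / det(I−A); in particular x_T = (0.65·140 + 0.05·270) / 0.5775 = 104.50 / 0.5775 ≈ 180.95238.
Intermediate flow from T to T: z_TT = a_TT · x_T = 0.10 × 104.50 / 0.5775 = 10.45 / 0.5775 ≈ 18.095.

z_TT = 18.095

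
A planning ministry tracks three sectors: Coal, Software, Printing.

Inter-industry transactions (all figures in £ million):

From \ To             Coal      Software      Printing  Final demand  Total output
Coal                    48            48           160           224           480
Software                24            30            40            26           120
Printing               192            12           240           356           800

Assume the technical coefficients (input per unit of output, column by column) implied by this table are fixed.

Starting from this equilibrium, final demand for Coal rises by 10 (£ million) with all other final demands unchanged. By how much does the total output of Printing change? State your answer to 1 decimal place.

Δx_3 = 7.9

Technical coefficients a_ij = z_ij / X_j:
  a_11 = 48/480 = 0.10, a_21 = 24/480 = 0.05, a_31 = 192/480 = 0.40
  a_12 = 48/120 = 0.40, a_22 = 30/120 = 0.25, a_32 = 12/120 = 0.10
  a_13 = 160/800 = 0.20, a_23 = 40/800 = 0.05, a_33 = 240/800 = 0.30
I − A =
  [   0.90    -0.40    -0.20]
  [  -0.05     0.75    -0.05]
  [  -0.40    -0.10     0.70]
Cofactors of I−A, C_ij = (−1)^(i+j)·(minor ij) (rows/columns in the sector order above):
  C_11 = (0.75)(0.70) − (-0.05)(-0.10) = 0.5200
  C_12 = −[(-0.05)(0.70) − (-0.05)(-0.40)] = 0.0550
  C_13 = (-0.05)(-0.10) − (0.75)(-0.40) = 0.3050
  C_21 = −[(-0.40)(0.70) − (-0.20)(-0.10)] = 0.3000
  C_22 = (0.90)(0.70) − (-0.20)(-0.40) = 0.5500
  C_23 = −[(0.90)(-0.10) − (-0.40)(-0.40)] = 0.2500
  C_31 = (-0.40)(-0.05) − (-0.20)(0.75) = 0.1700
  C_32 = −[(0.90)(-0.05) − (-0.20)(-0.05)] = 0.0550
  C_33 = (0.90)(0.75) − (-0.40)(-0.05) = 0.6550
det(I−A) = Σ_j (I−A)_1j·C_1j = (0.90)(0.5200) + (-0.40)(0.0550) + (-0.20)(0.3050) = 0.3850
adj(I−A) = Cᵀ =
  [ 0.5200   0.3000   0.1700]
  [ 0.0550   0.5500   0.0550]
  [ 0.3050   0.2500   0.6550]
(I − A)⁻¹ = adj(I−A) / det(I−A) ≈
  [   1.3506     0.7792     0.4416]
  [   0.1429     1.4286     0.1429]
  [   0.7922     0.6494     1.7013]
Δx = (I − A)⁻¹ Δd with Δd having +10 in the Coal component and 0 elsewhere.
So Δx_3 = L_31 · (+10), where L_31 = adj(I−A)_31 / det(I−A) = 0.3050 / 0.3850.
Δx_3 = 0.3050 × (+10) / 0.3850 = 3.05 / 0.3850 ≈ 7.9.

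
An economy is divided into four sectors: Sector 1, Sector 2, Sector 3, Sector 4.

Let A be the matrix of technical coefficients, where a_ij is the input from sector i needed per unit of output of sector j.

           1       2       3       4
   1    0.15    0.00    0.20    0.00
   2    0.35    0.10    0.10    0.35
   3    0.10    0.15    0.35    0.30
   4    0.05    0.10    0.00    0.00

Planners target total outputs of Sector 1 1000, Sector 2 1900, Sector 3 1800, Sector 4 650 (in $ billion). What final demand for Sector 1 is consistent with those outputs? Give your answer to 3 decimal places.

I − A =
  [   0.85     0.00    -0.20     0.00]
  [  -0.35     0.90    -0.10    -0.35]
  [  -0.10    -0.15     0.65    -0.30]
  [  -0.05    -0.10     0.00     1.00]
d = (I − A) x:
  d_1 = (+0.85)·1000 + (+0.00)·1900 + (-0.20)·1800 + (+0.00)·650 = 490.000
  d_2 = (-0.35)·1000 + (+0.90)·1900 + (-0.10)·1800 + (-0.35)·650 = 952.500
  d_3 = (-0.10)·1000 + (-0.15)·1900 + (+0.65)·1800 + (-0.30)·650 = 590.000
  d_4 = (-0.05)·1000 + (-0.10)·1900 + (+0.00)·1800 + (+1.00)·650 = 410.000

d_1 = 490.000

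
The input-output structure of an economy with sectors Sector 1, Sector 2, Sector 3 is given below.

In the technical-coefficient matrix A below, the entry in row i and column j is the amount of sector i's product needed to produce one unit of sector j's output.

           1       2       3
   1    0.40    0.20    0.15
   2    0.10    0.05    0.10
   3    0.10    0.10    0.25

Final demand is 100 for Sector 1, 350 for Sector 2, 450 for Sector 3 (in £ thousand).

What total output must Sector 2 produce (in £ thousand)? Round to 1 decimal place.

x_2 = 500.3

I − A =
  [   0.60    -0.20    -0.15]
  [  -0.10     0.95    -0.10]
  [  -0.10    -0.10     0.75]
Cofactors of I−A, C_ij = (−1)^(i+j)·(minor ij) (rows/columns in the sector order above):
  C_11 = (0.95)(0.75) − (-0.10)(-0.10) = 0.7025
  C_12 = −[(-0.10)(0.75) − (-0.10)(-0.10)] = 0.0850
  C_13 = (-0.10)(-0.10) − (0.95)(-0.10) = 0.1050
  C_21 = −[(-0.20)(0.75) − (-0.15)(-0.10)] = 0.1650
  C_22 = (0.60)(0.75) − (-0.15)(-0.10) = 0.4350
  C_23 = −[(0.60)(-0.10) − (-0.20)(-0.10)] = 0.0800
  C_31 = (-0.20)(-0.10) − (-0.15)(0.95) = 0.1625
  C_32 = −[(0.60)(-0.10) − (-0.15)(-0.10)] = 0.0750
  C_33 = (0.60)(0.95) − (-0.20)(-0.10) = 0.5500
det(I−A) = Σ_j (I−A)_1j·C_1j = (0.60)(0.7025) + (-0.20)(0.0850) + (-0.15)(0.1050) = 0.38875
adj(I−A) = Cᵀ =
  [ 0.7025   0.1650   0.1625]
  [ 0.0850   0.4350   0.0750]
  [ 0.1050   0.0800   0.5500]
(I − A)⁻¹ = adj(I−A) / det(I−A) ≈
  [   1.8071     0.4244     0.4180]
  [   0.2186     1.1190     0.1929]
  [   0.2701     0.2058     1.4148]
x = (I − A)⁻¹ d = adj(I−A)·d / det(I−A), with det(I−A) = 0.38875:
  x_1 = (0.7025·100 + 0.1650·350 + 0.1625·450) / 0.38875 = 201.125 / 0.38875 ≈ 517.4
  x_2 = (0.0850·100 + 0.4350·350 + 0.0750·450) / 0.38875 = 194.50 / 0.38875 ≈ 500.3
  x_3 = (0.1050·100 + 0.0800·350 + 0.5500·450) / 0.38875 = 286.00 / 0.38875 ≈ 735.7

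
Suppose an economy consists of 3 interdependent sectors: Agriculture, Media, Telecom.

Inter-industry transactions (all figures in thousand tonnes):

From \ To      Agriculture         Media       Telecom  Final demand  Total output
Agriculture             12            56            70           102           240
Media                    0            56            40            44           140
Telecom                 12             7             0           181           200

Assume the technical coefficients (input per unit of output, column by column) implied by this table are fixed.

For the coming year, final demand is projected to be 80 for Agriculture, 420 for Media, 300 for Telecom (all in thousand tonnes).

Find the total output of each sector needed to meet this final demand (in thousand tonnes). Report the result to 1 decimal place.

Technical coefficients a_ij = z_ij / X_j:
  a_11 = 12/240 = 0.05, a_21 = 0/240 = 0.00, a_31 = 12/240 = 0.05
  a_12 = 56/140 = 0.40, a_22 = 56/140 = 0.40, a_32 = 7/140 = 0.05
  a_13 = 70/200 = 0.35, a_23 = 40/200 = 0.20, a_33 = 0/200 = 0.00
I − A =
  [   0.95    -0.40    -0.35]
  [   0.00     0.60    -0.20]
  [  -0.05    -0.05     1.00]
Cofactors of I−A, C_ij = (−1)^(i+j)·(minor ij) (rows/columns in the sector order above):
  C_11 = (0.60)(1.00) − (-0.20)(-0.05) = 0.5900
  C_12 = −[(0.00)(1.00) − (-0.20)(-0.05)] = 0.0100
  C_13 = (0.00)(-0.05) − (0.60)(-0.05) = 0.0300
  C_21 = −[(-0.40)(1.00) − (-0.35)(-0.05)] = 0.4175
  C_22 = (0.95)(1.00) − (-0.35)(-0.05) = 0.9325
  C_23 = −[(0.95)(-0.05) − (-0.40)(-0.05)] = 0.0675
  C_31 = (-0.40)(-0.20) − (-0.35)(0.60) = 0.2900
  C_32 = −[(0.95)(-0.20) − (-0.35)(0.00)] = 0.1900
  C_33 = (0.95)(0.60) − (-0.40)(0.00) = 0.5700
det(I−A) = Σ_j (I−A)_1j·C_1j = (0.95)(0.5900) + (-0.40)(0.0100) + (-0.35)(0.0300) = 0.5460
adj(I−A) = Cᵀ =
  [ 0.5900   0.4175   0.2900]
  [ 0.0100   0.9325   0.1900]
  [ 0.0300   0.0675   0.5700]
(I − A)⁻¹ = adj(I−A) / det(I−A) ≈
  [   1.0806     0.7647     0.5311]
  [   0.0183     1.7079     0.3480]
  [   0.0549     0.1236     1.0440]
x = (I − A)⁻¹ d = adj(I−A)·d / det(I−A), with det(I−A) = 0.5460:
  x_1 = (0.5900·80 + 0.4175·420 + 0.2900·300) / 0.5460 = 309.55 / 0.5460 ≈ 566.9
  x_2 = (0.0100·80 + 0.9325·420 + 0.1900·300) / 0.5460 = 449.45 / 0.5460 ≈ 823.2
  x_3 = (0.0300·80 + 0.0675·420 + 0.5700·300) / 0.5460 = 201.75 / 0.5460 ≈ 369.5

x_1 = 566.9, x_2 = 823.2, x_3 = 369.5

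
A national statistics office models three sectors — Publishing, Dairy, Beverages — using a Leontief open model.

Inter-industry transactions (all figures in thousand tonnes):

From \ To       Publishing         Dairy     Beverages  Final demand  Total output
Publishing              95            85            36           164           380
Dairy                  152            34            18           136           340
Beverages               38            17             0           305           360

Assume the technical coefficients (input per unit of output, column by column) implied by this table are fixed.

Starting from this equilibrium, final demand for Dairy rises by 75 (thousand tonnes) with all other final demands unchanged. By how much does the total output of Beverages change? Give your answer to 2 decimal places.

Technical coefficients a_ij = z_ij / X_j:
  a_11 = 95/380 = 0.25, a_21 = 152/380 = 0.40, a_31 = 38/380 = 0.10
  a_12 = 85/340 = 0.25, a_22 = 34/340 = 0.10, a_32 = 17/340 = 0.05
  a_13 = 36/360 = 0.10, a_23 = 18/360 = 0.05, a_33 = 0/360 = 0.00
I − A =
  [   0.75    -0.25    -0.10]
  [  -0.40     0.90    -0.05]
  [  -0.10    -0.05     1.00]
Cofactors of I−A, C_ij = (−1)^(i+j)·(minor ij) (rows/columns in the sector order above):
  C_11 = (0.90)(1.00) − (-0.05)(-0.05) = 0.8975
  C_12 = −[(-0.40)(1.00) − (-0.05)(-0.10)] = 0.4050
  C_13 = (-0.40)(-0.05) − (0.90)(-0.10) = 0.1100
  C_21 = −[(-0.25)(1.00) − (-0.10)(-0.05)] = 0.2550
  C_22 = (0.75)(1.00) − (-0.10)(-0.10) = 0.7400
  C_23 = −[(0.75)(-0.05) − (-0.25)(-0.10)] = 0.0625
  C_31 = (-0.25)(-0.05) − (-0.10)(0.90) = 0.1025
  C_32 = −[(0.75)(-0.05) − (-0.10)(-0.40)] = 0.0775
  C_33 = (0.75)(0.90) − (-0.25)(-0.40) = 0.5750
det(I−A) = Σ_j (I−A)_1j·C_1j = (0.75)(0.8975) + (-0.25)(0.4050) + (-0.10)(0.1100) = 0.560875
adj(I−A) = Cᵀ =
  [ 0.8975   0.2550   0.1025]
  [ 0.4050   0.7400   0.0775]
  [ 0.1100   0.0625   0.5750]
(I − A)⁻¹ = adj(I−A) / det(I−A) ≈
  [   1.6002     0.4546     0.1828]
  [   0.7221     1.3194     0.1382]
  [   0.1961     0.1114     1.0252]
Δx = (I − A)⁻¹ Δd with Δd having +75 in the Dairy component and 0 elsewhere.
So Δx_3 = L_32 · (+75), where L_32 = adj(I−A)_32 / det(I−A) = 0.0625 / 0.560875.
Δx_3 = 0.0625 × (+75) / 0.560875 = 4.6875 / 0.560875 ≈ 8.36.

Δx_3 = 8.36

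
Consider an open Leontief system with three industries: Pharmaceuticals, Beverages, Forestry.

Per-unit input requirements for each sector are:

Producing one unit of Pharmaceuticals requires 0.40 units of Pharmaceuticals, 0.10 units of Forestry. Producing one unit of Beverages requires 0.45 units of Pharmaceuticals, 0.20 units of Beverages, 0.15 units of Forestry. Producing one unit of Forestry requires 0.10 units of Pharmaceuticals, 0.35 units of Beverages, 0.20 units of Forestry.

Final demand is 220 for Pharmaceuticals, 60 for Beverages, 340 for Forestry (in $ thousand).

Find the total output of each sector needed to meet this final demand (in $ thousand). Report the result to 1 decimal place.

I − A =
  [   0.60    -0.45    -0.10]
  [   0.00     0.80    -0.35]
  [  -0.10    -0.15     0.80]
Cofactors of I−A, C_ij = (−1)^(i+j)·(minor ij) (rows/columns in the sector order above):
  C_11 = (0.80)(0.80) − (-0.35)(-0.15) = 0.5875
  C_12 = −[(0.00)(0.80) − (-0.35)(-0.10)] = 0.0350
  C_13 = (0.00)(-0.15) − (0.80)(-0.10) = 0.0800
  C_21 = −[(-0.45)(0.80) − (-0.10)(-0.15)] = 0.3750
  C_22 = (0.60)(0.80) − (-0.10)(-0.10) = 0.4700
  C_23 = −[(0.60)(-0.15) − (-0.45)(-0.10)] = 0.1350
  C_31 = (-0.45)(-0.35) − (-0.10)(0.80) = 0.2375
  C_32 = −[(0.60)(-0.35) − (-0.10)(0.00)] = 0.2100
  C_33 = (0.60)(0.80) − (-0.45)(0.00) = 0.4800
det(I−A) = Σ_j (I−A)_1j·C_1j = (0.60)(0.5875) + (-0.45)(0.0350) + (-0.10)(0.0800) = 0.32875
adj(I−A) = Cᵀ =
  [ 0.5875   0.3750   0.2375]
  [ 0.0350   0.4700   0.2100]
  [ 0.0800   0.1350   0.4800]
(I − A)⁻¹ = adj(I−A) / det(I−A) ≈
  [   1.7871     1.1407     0.7224]
  [   0.1065     1.4297     0.6388]
  [   0.2433     0.4106     1.4601]
x = (I − A)⁻¹ d = adj(I−A)·d / det(I−A), with det(I−A) = 0.32875:
  x_P = (0.5875·220 + 0.3750·60 + 0.2375·340) / 0.32875 = 232.50 / 0.32875 ≈ 707.2
  x_B = (0.0350·220 + 0.4700·60 + 0.2100·340) / 0.32875 = 107.30 / 0.32875 ≈ 326.4
  x_F = (0.0800·220 + 0.1350·60 + 0.4800·340) / 0.32875 = 188.90 / 0.32875 ≈ 574.6

x_P = 707.2, x_B = 326.4, x_F = 574.6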